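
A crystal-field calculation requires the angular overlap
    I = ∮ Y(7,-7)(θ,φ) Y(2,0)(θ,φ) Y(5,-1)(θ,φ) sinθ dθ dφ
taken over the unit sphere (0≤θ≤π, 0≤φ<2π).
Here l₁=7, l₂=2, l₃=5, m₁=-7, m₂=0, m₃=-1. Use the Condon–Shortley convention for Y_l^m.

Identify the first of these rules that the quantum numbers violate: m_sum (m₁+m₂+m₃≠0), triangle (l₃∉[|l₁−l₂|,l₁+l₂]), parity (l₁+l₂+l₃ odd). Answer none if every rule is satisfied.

m_sum

Σmᵢ = -8  ✗
l₃∈[|l₁−l₂|,l₁+l₂]=[5,9], have l₃=5
Σlᵢ = 14 ⇒ even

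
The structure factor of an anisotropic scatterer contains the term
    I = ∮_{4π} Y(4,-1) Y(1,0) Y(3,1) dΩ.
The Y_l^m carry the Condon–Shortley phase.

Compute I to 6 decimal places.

Rules hold: Σm=0, L=8 even, 3≤3≤5.
N = 9·3·7 = 189
Δ = 2!·6!·0!/9! = 1/252
Racah Σ t=1..1: t=1:−1/36 = -1/36
⇒ 3j(4 1 3; 0 0 0)² = 4/63, sgn +1
Racah Σ t=1..1: t=1:−1/48 = -1/48
⇒ 3j(4 1 3; -1 0 1)² = 5/84, sgn -1
4πI² = N·(3j₀)²·(3jₘ)² = 5/7
I = -1·√(0.714286/4π) = -0.23841361

-0.238414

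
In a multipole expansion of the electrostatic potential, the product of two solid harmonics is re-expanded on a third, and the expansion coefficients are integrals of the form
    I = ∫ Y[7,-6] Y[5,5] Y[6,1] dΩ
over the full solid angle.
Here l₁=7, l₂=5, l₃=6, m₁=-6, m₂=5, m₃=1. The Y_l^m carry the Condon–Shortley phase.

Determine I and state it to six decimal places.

m-sum 0 ✓  L=18 even ✓  2≤6≤12 ✓
Π(2lᵢ+1) = 15×11×13 = 2145
triangle coeff Δ(7,5,6) = 1/174594420
Σ_t [1,5]: t=1:−1/4147200 t=2:+1/207360 t=3:−1/82944 t=4:+1/207360 t=5:−1/4147200 = -1/345600
(3j)²=420/46189 [(7 5 6; 0 0 0)], sign=-1
Σ_t [6,6]: t=6:+1/87091200 = 1/87091200
(3j)²=10/969 [(7 5 6; -6 5 1)], sign=-1
⇒ 4πI² = 21000/104329
I = (+1)√(21000/104329/(4π)) = 0.12656167

0.126562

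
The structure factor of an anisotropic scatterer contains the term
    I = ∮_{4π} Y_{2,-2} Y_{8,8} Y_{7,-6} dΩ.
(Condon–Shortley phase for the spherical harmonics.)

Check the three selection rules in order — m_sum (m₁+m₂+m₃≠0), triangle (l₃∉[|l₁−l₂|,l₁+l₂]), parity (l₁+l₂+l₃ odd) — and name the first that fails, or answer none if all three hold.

parity

m₁+m₂+m₃ = -2 + 8 − 6 = 0  ✓
triangle: |2−8|=6 ≤ l₃=7 ≤ 2+8=10  ✓
parity: l₁+l₂+l₃ = 17 is odd  ✗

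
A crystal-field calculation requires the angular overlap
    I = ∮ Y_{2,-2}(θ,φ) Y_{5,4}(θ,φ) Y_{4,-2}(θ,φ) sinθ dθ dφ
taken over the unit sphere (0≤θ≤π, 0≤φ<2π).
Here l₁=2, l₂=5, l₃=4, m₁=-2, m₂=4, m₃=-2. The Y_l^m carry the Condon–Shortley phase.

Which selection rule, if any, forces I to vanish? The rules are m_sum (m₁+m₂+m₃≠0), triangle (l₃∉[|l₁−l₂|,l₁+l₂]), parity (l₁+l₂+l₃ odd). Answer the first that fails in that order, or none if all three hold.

parity

m₁+m₂+m₃ = -2 + 4 − 2 = 0  ✓
triangle: |2−5|=3 ≤ l₃=4 ≤ 2+5=7  ✓
parity: l₁+l₂+l₃ = 11 is odd  ✗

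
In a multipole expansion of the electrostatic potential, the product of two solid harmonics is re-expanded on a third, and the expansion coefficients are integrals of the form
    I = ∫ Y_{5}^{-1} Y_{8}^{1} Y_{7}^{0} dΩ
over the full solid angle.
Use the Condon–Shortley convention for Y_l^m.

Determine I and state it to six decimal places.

-0.057627

Checks pass: Σm=0; 20 even; l₃=7∈[3,13].
(2·5+1)(2·8+1)(2·7+1) = 2805
Δ: 6! 4! 10! / 21! → 1/814773960
sum: t=1:−1/87091200 t=2:+1/4976640 t=3:−1/2073600 t=4:+1/4976640 t=5:−1/87091200 = -1/9676800
3j²(5 8 7; 0 0 0) = Δ·Π!·Σ² = 360/46189  (sign +1)
sum: t=2:+1/34836480 t=3:−1/3732480 t=4:+1/2764800 t=5:−1/12441600 t=6:+1/522547200 = 23/522547200
3j²(5 8 7; -1 1 0) = Δ·Π!·Σ² = 529/277134  (sign -1)
combine: 4πI² = 2805·360/46189·529/277134 = 476100/11408683
take √, sign -1: I = -0.05762705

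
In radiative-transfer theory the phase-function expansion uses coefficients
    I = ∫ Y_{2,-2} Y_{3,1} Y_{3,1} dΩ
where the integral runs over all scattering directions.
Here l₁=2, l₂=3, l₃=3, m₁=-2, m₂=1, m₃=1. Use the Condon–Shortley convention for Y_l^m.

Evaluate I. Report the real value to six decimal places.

Rules hold: Σm=0, L=8 even, 1≤3≤5.
N = 5·7·7 = 245
Δ = 2!·2!·4!/9! = 1/3780
Racah Σ t=0..2: t=0:+1/24 t=1:−1/4 t=2:+1/24 = -1/6
⇒ 3j(2 3 3; 0 0 0)² = 4/105, sgn +1
Racah Σ t=2..2: t=2:+1/16 = 1/16
⇒ 3j(2 3 3; -2 1 1)² = 2/35, sgn +1
4πI² = N·(3j₀)²·(3jₘ)² = 8/15
I = +1·√(0.533333/4π) = 0.20601291

0.206013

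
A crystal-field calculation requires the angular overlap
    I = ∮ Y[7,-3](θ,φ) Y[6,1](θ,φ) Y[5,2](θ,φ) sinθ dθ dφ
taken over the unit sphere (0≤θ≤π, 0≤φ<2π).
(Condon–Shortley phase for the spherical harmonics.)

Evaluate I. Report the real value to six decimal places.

-0.036891

Rules hold: Σm=0, L=18 even, 1≤5≤13.
N = 15·13·11 = 2145
Δ = 8!·6!·4!/19! = 1/174594420
Racah Σ t=2..6: t=2:+1/4147200 t=3:−1/207360 t=4:+1/82944 t=5:−1/207360 t=6:+1/4147200 = 1/345600
⇒ 3j(7 6 5; 0 0 0)² = 420/46189, sgn -1
Racah Σ t=4..7: t=4:+1/2488320 t=5:−1/345600 t=6:+1/414720 t=7:−1/4354560 = -1/3225600
⇒ 3j(7 6 5; -3 1 2)² = 81/92378, sgn +1
4πI² = N·(3j₀)²·(3jₘ)² = 255150/14919047
I = -1·√(0.0171023/4π) = -0.03689116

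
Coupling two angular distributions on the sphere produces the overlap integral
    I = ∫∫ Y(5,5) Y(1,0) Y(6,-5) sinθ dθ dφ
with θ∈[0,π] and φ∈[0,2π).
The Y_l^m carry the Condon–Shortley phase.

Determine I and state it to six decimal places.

-0.135514

Rules hold: Σm=0, L=12 even, 4≤6≤6.
N = 11·3·13 = 429
Δ = 0!·10!·2!/13! = 1/858
Racah Σ t=0..0: t=0:+1/14400 = 1/14400
⇒ 3j(5 1 6; 0 0 0)² = 6/143, sgn +1
Racah Σ t=0..0: t=0:+1/3628800 = 1/3628800
⇒ 3j(5 1 6; 5 0 -5)² = 1/78, sgn -1
4πI² = N·(3j₀)²·(3jₘ)² = 3/13
I = -1·√(0.230769/4π) = -0.13551395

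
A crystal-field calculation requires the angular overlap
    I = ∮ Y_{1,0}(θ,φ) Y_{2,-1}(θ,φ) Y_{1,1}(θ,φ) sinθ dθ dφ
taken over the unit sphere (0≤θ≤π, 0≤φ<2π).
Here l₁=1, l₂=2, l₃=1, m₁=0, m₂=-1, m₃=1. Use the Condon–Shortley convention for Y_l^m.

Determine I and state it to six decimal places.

Checks pass: Σm=0; 4 even; l₃=1∈[1,3].
(2·1+1)(2·2+1)(2·1+1) = 45
Δ: 2! 0! 2! / 5! → 1/30
sum: t=1:−1/1 = -1/1
3j²(1 2 1; 0 0 0) = Δ·Π!·Σ² = 2/15  (sign +1)
sum: t=1:−1/2 = -1/2
3j²(1 2 1; 0 -1 1) = Δ·Π!·Σ² = 1/10  (sign -1)
combine: 4πI² = 45·2/15·1/10 = 3/5
take √, sign -1: I = -0.21850969

-0.218510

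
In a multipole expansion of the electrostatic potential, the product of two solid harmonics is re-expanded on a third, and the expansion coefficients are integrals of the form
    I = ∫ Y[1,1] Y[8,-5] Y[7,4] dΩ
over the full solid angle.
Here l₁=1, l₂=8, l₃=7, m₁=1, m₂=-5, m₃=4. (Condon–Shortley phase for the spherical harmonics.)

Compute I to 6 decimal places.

m-sum 0 ✓  L=16 even ✓  7≤7≤9 ✓
Π(2lᵢ+1) = 3×17×15 = 765
triangle coeff Δ(1,8,7) = 1/2040
Σ_t [1,1]: t=1:−1/25401600 = -1/25401600
(3j)²=8/255 [(1 8 7; 0 0 0)], sign=+1
Σ_t [0,0]: t=0:+1/479001600 = 1/479001600
(3j)²=13/340 [(1 8 7; 1 -5 4)], sign=-1
⇒ 4πI² = 78/85
I = (-1)√(78/85/(4π)) = -0.27022959

-0.270230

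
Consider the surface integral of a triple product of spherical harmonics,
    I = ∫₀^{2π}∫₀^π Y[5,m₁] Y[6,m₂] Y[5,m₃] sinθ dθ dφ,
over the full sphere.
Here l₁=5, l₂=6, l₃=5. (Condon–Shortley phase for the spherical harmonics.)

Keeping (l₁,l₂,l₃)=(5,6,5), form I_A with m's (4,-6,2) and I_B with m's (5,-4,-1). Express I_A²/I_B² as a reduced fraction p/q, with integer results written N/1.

308/375

Same 5,6,5: normalisation and zero-m 3j drop out of the ratio.
A: Δ: 6! 4! 6! / 17! → 1/28588560; sum: t=0:+1/3110400 = 1/3110400; 3j²(5 6 5; 4 -6 2) = Δ·Π!·Σ² = 21/1105  (sign -1)
B: Δ: 6! 4! 6! / 17! → 1/28588560; sum: t=0:+1/829440 = 1/829440; 3j²(5 6 5; 5 -4 -1) = Δ·Π!·Σ² = 225/9724  (sign +1)
I_A²/I_B² = (21/1105)/(225/9724) = 308/375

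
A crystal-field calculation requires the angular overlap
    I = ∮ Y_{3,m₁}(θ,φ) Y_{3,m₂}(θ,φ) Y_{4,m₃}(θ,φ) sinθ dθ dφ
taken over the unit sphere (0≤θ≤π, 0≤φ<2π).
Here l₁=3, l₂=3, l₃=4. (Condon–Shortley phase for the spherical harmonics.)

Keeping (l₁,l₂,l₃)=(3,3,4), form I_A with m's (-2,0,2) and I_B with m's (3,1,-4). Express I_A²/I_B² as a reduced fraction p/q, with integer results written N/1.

1/14

Shared (l₁,l₂,l₃)=(3,3,4): N and (l;000)² cancel in I_A²/I_B².
A: Δ = 2!·4!·4!/11! = 1/34650; Racah Σ t=1..2: t=1:−1/96 t=2:+1/72 = 1/288; ⇒ 3j(3 3 4; -2 0 2)² = 1/462, sgn +1
B: Δ = 2!·4!·4!/11! = 1/34650; Racah Σ t=0..0: t=0:+1/1152 = 1/1152; ⇒ 3j(3 3 4; 3 1 -4)² = 1/33, sgn +1
I_A²/I_B² = (1/462)/(1/33) = 1/14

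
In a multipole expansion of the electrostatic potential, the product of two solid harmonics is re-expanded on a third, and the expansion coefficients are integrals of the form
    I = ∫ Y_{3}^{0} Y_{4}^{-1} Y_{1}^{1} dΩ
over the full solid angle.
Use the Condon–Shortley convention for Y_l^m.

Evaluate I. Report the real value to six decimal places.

m-sum 0 ✓  L=8 even ✓  1≤1≤7 ✓
Π(2lᵢ+1) = 7×9×3 = 189
triangle coeff Δ(3,4,1) = 1/252
Σ_t [3,3]: t=3:−1/36 = -1/36
(3j)²=4/63 [(3 4 1; 0 0 0)], sign=+1
Σ_t [3,3]: t=3:−1/72 = -1/72
(3j)²=5/126 [(3 4 1; 0 -1 1)], sign=-1
⇒ 4πI² = 10/21
I = (-1)√(10/21/(4π)) = -0.19466390

-0.194664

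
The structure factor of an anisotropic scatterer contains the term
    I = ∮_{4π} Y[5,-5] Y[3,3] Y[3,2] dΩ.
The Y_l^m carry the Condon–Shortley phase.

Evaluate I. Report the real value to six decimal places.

0.000000

L=11 odd ⇒ parity kills the (l;000) factor ⇒ I = 0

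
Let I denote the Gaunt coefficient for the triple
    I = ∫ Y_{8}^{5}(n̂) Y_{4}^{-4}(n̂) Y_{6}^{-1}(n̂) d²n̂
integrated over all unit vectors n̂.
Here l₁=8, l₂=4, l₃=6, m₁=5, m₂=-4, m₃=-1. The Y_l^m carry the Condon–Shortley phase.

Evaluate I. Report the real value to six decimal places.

Rules hold: Σm=0, L=18 even, 4≤6≤12.
N = 17·9·13 = 1989
Δ = 6!·10!·2!/19! = 1/23279256
Racah Σ t=2..4: t=2:+1/1658880 t=3:−1/518400 t=4:+1/1658880 = -1/1382400
⇒ 3j(8 4 6; 0 0 0)² = 504/46189, sgn -1
Racah Σ t=0..0: t=0:+1/43545600 = 1/43545600
⇒ 3j(8 4 6; 5 -4 -1)² = 20/969, sgn -1
4πI² = N·(3j₀)²·(3jₘ)² = 30240/67507
I = +1·√(0.447954/4π) = 0.18880416

0.188804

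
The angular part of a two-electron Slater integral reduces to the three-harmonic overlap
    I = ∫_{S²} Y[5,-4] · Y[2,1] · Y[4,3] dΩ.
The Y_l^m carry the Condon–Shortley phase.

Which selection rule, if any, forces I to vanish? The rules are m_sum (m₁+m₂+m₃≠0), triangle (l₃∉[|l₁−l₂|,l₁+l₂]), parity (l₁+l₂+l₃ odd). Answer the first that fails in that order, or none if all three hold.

azimuthal sum: -4 + 1 + 3 = 0  ✓
3 ≤ 4 ≤ 7 (triangle on l)  ✓
L = 5 + 2 + 4 = 11 (odd)  ✗

parity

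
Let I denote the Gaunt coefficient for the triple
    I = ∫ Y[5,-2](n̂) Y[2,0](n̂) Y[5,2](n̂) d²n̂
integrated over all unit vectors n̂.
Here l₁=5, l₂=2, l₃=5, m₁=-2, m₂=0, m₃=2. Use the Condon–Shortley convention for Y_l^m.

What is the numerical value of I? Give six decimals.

0.097044

Rules hold: Σm=0, L=12 even, 3≤5≤7.
N = 11·5·11 = 605
Δ = 2!·8!·2!/13! = 1/38610
Racah Σ t=0..2: t=0:+1/2880 t=1:−1/576 t=2:+1/2880 = -1/960
⇒ 3j(5 2 5; 0 0 0)² = 10/429, sgn +1
Racah Σ t=0..2: t=0:+1/20160 t=1:−1/1440 t=2:+1/2880 = -1/3360
⇒ 3j(5 2 5; -2 0 2)² = 6/715, sgn +1
4πI² = N·(3j₀)²·(3jₘ)² = 20/169
I = +1·√(0.118343/4π) = 0.09704356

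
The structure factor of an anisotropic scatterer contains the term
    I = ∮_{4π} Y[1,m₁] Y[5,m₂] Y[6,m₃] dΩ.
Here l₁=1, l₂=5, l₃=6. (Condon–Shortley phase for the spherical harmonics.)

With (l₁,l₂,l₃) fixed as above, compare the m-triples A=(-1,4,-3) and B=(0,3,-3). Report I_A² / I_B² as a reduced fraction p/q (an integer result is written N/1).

l's match ⇒ only the (l;m) 3-j factors differ between A and B.
A: triangle coeff Δ(1,5,6) = 1/858; Σ_t [0,0]: t=0:+1/725760 = 1/725760; (3j)²=1/286 [(1 5 6; -1 4 -3)], sign=-1
B: triangle coeff Δ(1,5,6) = 1/858; Σ_t [0,0]: t=0:+1/80640 = 1/80640; (3j)²=9/286 [(1 5 6; 0 3 -3)], sign=-1
I_A²/I_B² = (1/286)/(9/286) = 1/9

1/9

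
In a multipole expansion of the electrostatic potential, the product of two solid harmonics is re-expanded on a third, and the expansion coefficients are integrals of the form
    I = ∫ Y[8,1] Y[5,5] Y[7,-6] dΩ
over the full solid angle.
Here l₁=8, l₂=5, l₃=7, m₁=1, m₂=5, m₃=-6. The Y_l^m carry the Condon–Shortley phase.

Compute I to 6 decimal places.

-0.047374

m-sum 0 ✓  L=20 even ✓  3≤7≤13 ✓
Π(2lᵢ+1) = 17×11×15 = 2805
triangle coeff Δ(8,5,7) = 1/814773960
Σ_t [1,5]: t=1:−1/87091200 t=2:+1/4976640 t=3:−1/2073600 t=4:+1/4976640 t=5:−1/87091200 = -1/9676800
(3j)²=360/46189 [(8 5 7; 0 0 0)], sign=+1
Σ_t [6,6]: t=6:+1/6270566400 = 1/6270566400
(3j)²=5/3876 [(8 5 7; 1 5 -6)], sign=-1
⇒ 4πI² = 2250/79781
I = (-1)√(2250/79781/(4π)) = -0.04737362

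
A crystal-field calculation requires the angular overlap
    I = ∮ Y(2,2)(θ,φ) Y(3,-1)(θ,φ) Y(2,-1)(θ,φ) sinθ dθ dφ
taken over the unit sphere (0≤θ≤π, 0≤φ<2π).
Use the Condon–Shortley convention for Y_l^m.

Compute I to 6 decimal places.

0.000000

Σlᵢ=7 odd — θ-integrand is odd under cosθ→−cosθ; I=0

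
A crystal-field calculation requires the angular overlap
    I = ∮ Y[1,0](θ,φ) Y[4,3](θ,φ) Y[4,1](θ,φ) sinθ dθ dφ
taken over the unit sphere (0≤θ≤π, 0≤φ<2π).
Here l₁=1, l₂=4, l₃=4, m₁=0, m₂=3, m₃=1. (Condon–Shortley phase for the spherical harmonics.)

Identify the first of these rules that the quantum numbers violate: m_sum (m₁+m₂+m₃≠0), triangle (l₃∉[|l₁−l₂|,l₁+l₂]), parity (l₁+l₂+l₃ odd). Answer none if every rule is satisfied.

azimuthal sum: 0 + 3 + 1 = 4  ✗
3 ≤ 4 ≤ 5 (triangle on l)
L = 1 + 4 + 4 = 9 (odd)

m_sum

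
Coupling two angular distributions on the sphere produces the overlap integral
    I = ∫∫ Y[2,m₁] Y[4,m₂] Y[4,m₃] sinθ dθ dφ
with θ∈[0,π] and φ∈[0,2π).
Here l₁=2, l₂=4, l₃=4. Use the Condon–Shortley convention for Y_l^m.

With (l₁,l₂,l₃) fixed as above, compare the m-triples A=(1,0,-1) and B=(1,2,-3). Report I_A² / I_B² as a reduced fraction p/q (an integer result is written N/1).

Shared (l₁,l₂,l₃)=(2,4,4): N and (l;000)² cancel in I_A²/I_B².
A: Δ = 2!·2!·6!/11! = 1/13860; Racah Σ t=0..1: t=0:+1/96 t=1:−1/72 = -1/288; ⇒ 3j(2 4 4; 1 0 -1)² = 1/462, sgn +1
B: Δ = 2!·2!·6!/11! = 1/13860; Racah Σ t=0..1: t=0:+1/1440 t=1:−1/240 = -1/288; ⇒ 3j(2 4 4; 1 2 -3)² = 5/132, sgn +1
I_A²/I_B² = (1/462)/(5/132) = 2/35

2/35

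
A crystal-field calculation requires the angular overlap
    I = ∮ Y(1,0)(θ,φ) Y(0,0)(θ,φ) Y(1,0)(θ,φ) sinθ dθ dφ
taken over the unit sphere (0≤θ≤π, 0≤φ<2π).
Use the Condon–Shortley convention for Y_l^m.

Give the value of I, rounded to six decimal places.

0.282095

Checks pass: Σm=0; 2 even; l₃=1∈[1,1].
(2·1+1)(2·0+1)(2·1+1) = 9
Δ: 0! 2! 0! / 3! → 1/3
sum: t=0:+1/1 = 1/1
3j²(1 0 1; 0 0 0) = Δ·Π!·Σ² = 1/3  (sign -1)
(m-triple is (0,0,0) — same symbol as above.)
combine: 4πI² = 9·1/3·1/3 = 1/1
take √, sign +1: I = 0.28209479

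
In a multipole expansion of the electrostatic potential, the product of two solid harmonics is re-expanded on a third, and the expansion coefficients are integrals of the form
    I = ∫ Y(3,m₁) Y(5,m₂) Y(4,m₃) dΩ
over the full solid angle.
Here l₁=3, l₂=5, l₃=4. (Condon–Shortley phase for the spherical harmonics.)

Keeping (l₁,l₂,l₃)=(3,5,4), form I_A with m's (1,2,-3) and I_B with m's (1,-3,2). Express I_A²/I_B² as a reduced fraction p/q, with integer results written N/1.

Same 3,5,4: normalisation and zero-m 3j drop out of the ratio.
A: Δ: 4! 2! 6! / 13! → 1/180180; sum: t=1:−1/4320 t=2:+1/960 = 7/8640; 3j²(3 5 4; 1 2 -3) = Δ·Π!·Σ² = 343/12870  (sign -1)
B: Δ: 4! 2! 6! / 13! → 1/180180; sum: t=0:+1/2304 t=1:−1/720 t=2:+1/5760 = -1/1280; 3j²(3 5 4; 1 -3 2) = Δ·Π!·Σ² = 27/1430  (sign -1)
I_A²/I_B² = (343/12870)/(27/1430) = 343/243

343/243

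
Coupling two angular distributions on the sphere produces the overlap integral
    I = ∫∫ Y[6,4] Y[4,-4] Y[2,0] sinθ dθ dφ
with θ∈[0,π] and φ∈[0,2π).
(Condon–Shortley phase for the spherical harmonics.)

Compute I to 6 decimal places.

Rules hold: Σm=0, L=12 even, 2≤2≤10.
N = 13·9·5 = 585
Δ = 8!·4!·0!/13! = 1/6435
Racah Σ t=4..4: t=4:+1/2304 = 1/2304
⇒ 3j(6 4 2; 0 0 0)² = 5/143, sgn +1
Racah Σ t=0..0: t=0:+1/161280 = 1/161280
⇒ 3j(6 4 2; 4 -4 0)² = 1/143, sgn +1
4πI² = N·(3j₀)²·(3jₘ)² = 225/1573
I = +1·√(0.143039/4π) = 0.10668957

0.106690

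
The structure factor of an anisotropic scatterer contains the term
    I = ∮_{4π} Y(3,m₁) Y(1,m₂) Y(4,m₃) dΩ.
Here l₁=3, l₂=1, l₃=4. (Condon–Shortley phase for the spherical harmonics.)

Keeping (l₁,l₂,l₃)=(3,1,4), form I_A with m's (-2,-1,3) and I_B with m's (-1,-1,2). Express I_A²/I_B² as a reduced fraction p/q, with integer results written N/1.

Same 3,1,4: normalisation and zero-m 3j drop out of the ratio.
A: Δ: 0! 6! 2! / 9! → 1/252; sum: t=0:+1/240 = 1/240; 3j²(3 1 4; -2 -1 3) = Δ·Π!·Σ² = 1/12  (sign -1)
B: Δ: 0! 6! 2! / 9! → 1/252; sum: t=0:+1/96 = 1/96; 3j²(3 1 4; -1 -1 2) = Δ·Π!·Σ² = 5/84  (sign +1)
I_A²/I_B² = (1/12)/(5/84) = 7/5

7/5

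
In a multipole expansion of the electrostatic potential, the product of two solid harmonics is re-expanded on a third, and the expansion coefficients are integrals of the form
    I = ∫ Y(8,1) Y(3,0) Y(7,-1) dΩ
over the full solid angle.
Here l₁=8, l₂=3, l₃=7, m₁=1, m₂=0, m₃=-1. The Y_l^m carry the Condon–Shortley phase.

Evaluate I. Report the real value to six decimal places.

Rules hold: Σm=0, L=18 even, 5≤7≤11.
N = 17·7·15 = 1785
Δ = 4!·12!·2!/19! = 1/5290740
Racah Σ t=1..3: t=1:−1/7257600 t=2:+1/2073600 t=3:−1/7257600 = 1/4838400
⇒ 3j(8 3 7; 0 0 0)² = 252/20995, sgn -1
Racah Σ t=1..3: t=1:−1/6220800 t=2:+1/2419200 t=3:−1/11612160 = 29/174182400
⇒ 3j(8 3 7; 1 0 -1)² = 841/83980, sgn +1
4πI² = N·(3j₀)²·(3jₘ)² = 1112643/5185765
I = -1·√(0.214557/4π) = -0.13066720

-0.130667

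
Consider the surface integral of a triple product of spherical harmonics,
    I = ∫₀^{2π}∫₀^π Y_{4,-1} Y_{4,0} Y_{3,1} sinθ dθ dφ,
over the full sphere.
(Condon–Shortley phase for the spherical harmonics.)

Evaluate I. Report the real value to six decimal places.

0.000000

l₁+l₂+l₃=11 is odd: 3j(l;000)=0 ⇒ I=0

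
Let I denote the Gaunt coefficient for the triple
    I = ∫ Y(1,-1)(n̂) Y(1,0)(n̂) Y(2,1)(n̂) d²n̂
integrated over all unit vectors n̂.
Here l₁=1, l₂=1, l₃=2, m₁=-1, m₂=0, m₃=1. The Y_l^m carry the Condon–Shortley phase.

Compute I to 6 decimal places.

-0.218510

m-sum 0 ✓  L=4 even ✓  0≤2≤2 ✓
Π(2lᵢ+1) = 3×3×5 = 45
triangle coeff Δ(1,1,2) = 1/30
Σ_t [0,0]: t=0:+1/1 = 1/1
(3j)²=2/15 [(1 1 2; 0 0 0)], sign=+1
Σ_t [0,0]: t=0:+1/2 = 1/2
(3j)²=1/10 [(1 1 2; -1 0 1)], sign=-1
⇒ 4πI² = 3/5
I = (-1)√(3/5/(4π)) = -0.21850969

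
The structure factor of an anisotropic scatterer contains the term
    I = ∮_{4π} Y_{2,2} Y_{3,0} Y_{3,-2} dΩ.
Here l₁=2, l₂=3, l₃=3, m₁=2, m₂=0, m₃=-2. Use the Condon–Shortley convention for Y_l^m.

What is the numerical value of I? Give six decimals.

-0.188063

Checks pass: Σm=0; 8 even; l₃=3∈[1,5].
(2·2+1)(2·3+1)(2·3+1) = 245
Δ: 2! 2! 4! / 9! → 1/3780
sum: t=0:+1/24 t=1:−1/4 t=2:+1/24 = -1/6
3j²(2 3 3; 0 0 0) = Δ·Π!·Σ² = 4/105  (sign +1)
sum: t=0:+1/24 = 1/24
3j²(2 3 3; 2 0 -2) = Δ·Π!·Σ² = 1/21  (sign -1)
combine: 4πI² = 245·4/105·1/21 = 4/9
take √, sign -1: I = -0.18806319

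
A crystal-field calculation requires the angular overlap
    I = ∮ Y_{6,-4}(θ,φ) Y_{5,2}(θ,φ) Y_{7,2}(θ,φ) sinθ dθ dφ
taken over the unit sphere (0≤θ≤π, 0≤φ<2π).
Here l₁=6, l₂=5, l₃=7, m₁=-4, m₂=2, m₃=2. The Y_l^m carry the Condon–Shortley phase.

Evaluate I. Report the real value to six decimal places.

Rules hold: Σm=0, L=18 even, 1≤7≤11.
N = 13·11·15 = 2145
Δ = 4!·8!·6!/19! = 1/174594420
Racah Σ t=0..4: t=0:+1/4147200 t=1:−1/207360 t=2:+1/82944 t=3:−1/207360 t=4:+1/4147200 = 1/345600
⇒ 3j(6 5 7; 0 0 0)² = 420/46189, sgn -1
Racah Σ t=2..4: t=2:+1/19353600 t=3:−1/1451520 t=4:+1/1244160 = 29/174182400
⇒ 3j(6 5 7; -4 2 2)² = 841/554268, sgn -1
4πI² = N·(3j₀)²·(3jₘ)² = 441525/14919047
I = +1·√(0.0295947/4π) = 0.04852909

0.048529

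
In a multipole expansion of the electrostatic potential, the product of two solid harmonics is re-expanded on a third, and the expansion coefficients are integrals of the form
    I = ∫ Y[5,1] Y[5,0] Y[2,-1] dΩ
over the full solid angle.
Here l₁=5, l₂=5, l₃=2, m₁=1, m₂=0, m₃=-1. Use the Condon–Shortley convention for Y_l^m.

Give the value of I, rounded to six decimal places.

-0.036166

m-sum 0 ✓  L=12 even ✓  0≤2≤10 ✓
Π(2lᵢ+1) = 11×11×5 = 605
triangle coeff Δ(5,5,2) = 1/38610
Σ_t [3,5]: t=3:−1/2880 t=4:+1/576 t=5:−1/2880 = 1/960
(3j)²=10/429 [(5 5 2; 0 0 0)], sign=+1
Σ_t [3,4]: t=3:−1/1440 t=4:+1/1152 = 1/5760
(3j)²=1/858 [(5 5 2; 1 0 -1)], sign=-1
⇒ 4πI² = 25/1521
I = (-1)√(25/1521/(4π)) = -0.03616600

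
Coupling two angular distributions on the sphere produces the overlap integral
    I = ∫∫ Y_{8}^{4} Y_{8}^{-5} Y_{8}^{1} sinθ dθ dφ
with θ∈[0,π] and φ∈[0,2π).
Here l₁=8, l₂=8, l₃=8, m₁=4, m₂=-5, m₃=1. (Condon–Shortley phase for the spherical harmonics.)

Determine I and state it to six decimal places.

0.109615

m-sum 0 ✓  L=24 even ✓  0≤8≤16 ✓
Π(2lᵢ+1) = 17×17×17 = 4913
triangle coeff Δ(8,8,8) = 1/236637794250
Σ_t [0,8]: t=0:+1/65548320768000 t=1:−1/128024064000 t=2:+1/2985984000 t=3:−1/373248000 t=4:+1/191102976 t=5:−1/373248000 t=6:+1/2985984000 t=7:−1/128024064000 t=8:+1/65548320768000 = 11/20808990720
(3j)²=490/96577 [(8 8 8; 0 0 0)], sign=+1
Σ_t [0,3]: t=0:+1/16721510400 t=1:−1/5225472000 t=2:+1/10450944000 t=3:−1/146313216000 = -1/23410114560
(3j)²=45/7429 [(8 8 8; 4 -5 1)], sign=+1
⇒ 4πI² = 374850/2482597
I = (+1)√(374850/2482597/(4π)) = 0.10961518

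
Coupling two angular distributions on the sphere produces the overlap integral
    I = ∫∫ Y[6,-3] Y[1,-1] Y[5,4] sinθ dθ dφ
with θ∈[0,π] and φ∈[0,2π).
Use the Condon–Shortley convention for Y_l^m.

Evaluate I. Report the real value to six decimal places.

-0.070770

m-sum 0 ✓  L=12 even ✓  5≤5≤7 ✓
Π(2lᵢ+1) = 13×3×11 = 429
triangle coeff Δ(6,1,5) = 1/858
Σ_t [1,1]: t=1:−1/14400 = -1/14400
(3j)²=6/143 [(6 1 5; 0 0 0)], sign=+1
Σ_t [0,0]: t=0:+1/725760 = 1/725760
(3j)²=1/286 [(6 1 5; -3 -1 4)], sign=-1
⇒ 4πI² = 9/143
I = (-1)√(9/143/(4π)) = -0.07076985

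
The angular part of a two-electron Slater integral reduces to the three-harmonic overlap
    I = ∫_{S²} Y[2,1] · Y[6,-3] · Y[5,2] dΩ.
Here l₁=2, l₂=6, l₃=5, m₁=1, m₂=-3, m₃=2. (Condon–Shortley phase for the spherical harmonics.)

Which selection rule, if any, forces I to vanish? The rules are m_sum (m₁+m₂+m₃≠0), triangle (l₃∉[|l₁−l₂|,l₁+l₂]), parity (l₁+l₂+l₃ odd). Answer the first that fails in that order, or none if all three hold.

parity

Σmᵢ = 0  ✓
l₃∈[|l₁−l₂|,l₁+l₂]=[4,8], have l₃=5  ✓
Σlᵢ = 13 ⇒ odd  ✗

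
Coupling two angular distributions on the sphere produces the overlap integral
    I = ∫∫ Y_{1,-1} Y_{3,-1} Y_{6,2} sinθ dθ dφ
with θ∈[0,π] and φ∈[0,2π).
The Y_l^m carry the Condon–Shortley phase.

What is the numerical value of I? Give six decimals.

triangle: need 2≤l₃≤4, have 6; I=0

0.000000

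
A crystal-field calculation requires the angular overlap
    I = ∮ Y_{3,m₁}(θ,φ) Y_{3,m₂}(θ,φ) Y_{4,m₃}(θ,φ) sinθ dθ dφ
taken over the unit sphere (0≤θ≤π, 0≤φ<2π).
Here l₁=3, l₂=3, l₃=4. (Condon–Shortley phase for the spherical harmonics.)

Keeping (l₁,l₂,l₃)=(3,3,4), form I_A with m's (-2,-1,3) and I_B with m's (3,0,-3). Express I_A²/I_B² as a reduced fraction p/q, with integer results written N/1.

Same 3,3,4: normalisation and zero-m 3j drop out of the ratio.
A: Δ: 2! 4! 4! / 11! → 1/34650; sum: t=1:−1/144 t=2:+1/288 = -1/288; 3j²(3 3 4; -2 -1 3) = Δ·Π!·Σ² = 1/99  (sign +1)
B: Δ: 2! 4! 4! / 11! → 1/34650; sum: t=0:+1/288 = 1/288; 3j²(3 3 4; 3 0 -3) = Δ·Π!·Σ² = 1/22  (sign -1)
I_A²/I_B² = (1/99)/(1/22) = 2/9

2/9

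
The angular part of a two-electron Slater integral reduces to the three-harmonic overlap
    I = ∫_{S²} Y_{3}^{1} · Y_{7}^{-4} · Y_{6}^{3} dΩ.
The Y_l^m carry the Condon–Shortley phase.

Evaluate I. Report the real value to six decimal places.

0.140186

Rules hold: Σm=0, L=16 even, 4≤6≤10.
N = 7·15·13 = 1365
Δ = 4!·2!·10!/17! = 1/2042040
Racah Σ t=1..3: t=1:−1/207360 t=2:+1/57600 t=3:−1/207360 = 1/129600
⇒ 3j(3 7 6; 0 0 0)² = 168/12155, sgn +1
Racah Σ t=0..2: t=0:+1/1451520 t=1:−1/483840 t=2:+1/2903040 = -1/967680
⇒ 3j(3 7 6; 1 -4 3)² = 81/6188, sgn +1
4πI² = N·(3j₀)²·(3jₘ)² = 10206/41327
I = +1·√(0.246957/4π) = 0.14018641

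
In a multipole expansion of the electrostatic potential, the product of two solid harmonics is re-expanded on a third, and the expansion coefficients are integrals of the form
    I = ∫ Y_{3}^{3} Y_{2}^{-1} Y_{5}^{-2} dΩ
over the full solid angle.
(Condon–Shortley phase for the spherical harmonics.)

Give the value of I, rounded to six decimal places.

Checks pass: Σm=0; 10 even; l₃=5∈[1,5].
(2·3+1)(2·2+1)(2·5+1) = 385
Δ: 0! 6! 4! / 11! → 1/2310
sum: t=0:+1/144 = 1/144
3j²(3 2 5; 0 0 0) = Δ·Π!·Σ² = 10/231  (sign -1)
sum: t=0:+1/4320 = 1/4320
3j²(3 2 5; 3 -1 -2) = Δ·Π!·Σ² = 1/330  (sign -1)
combine: 4πI² = 385·10/231·1/330 = 5/99
take √, sign +1: I = 0.06339609

0.063396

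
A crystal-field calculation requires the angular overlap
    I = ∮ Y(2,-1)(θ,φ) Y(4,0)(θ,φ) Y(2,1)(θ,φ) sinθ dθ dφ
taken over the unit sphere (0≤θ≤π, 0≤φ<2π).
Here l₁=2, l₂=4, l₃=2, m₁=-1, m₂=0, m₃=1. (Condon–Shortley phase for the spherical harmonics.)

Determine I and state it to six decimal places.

Checks pass: Σm=0; 8 even; l₃=2∈[2,6].
(2·2+1)(2·4+1)(2·2+1) = 225
Δ: 4! 0! 4! / 9! → 1/630
sum: t=2:+1/16 = 1/16
3j²(2 4 2; 0 0 0) = Δ·Π!·Σ² = 2/35  (sign +1)
sum: t=3:−1/36 = -1/36
3j²(2 4 2; -1 0 1) = Δ·Π!·Σ² = 8/315  (sign +1)
combine: 4πI² = 225·2/35·8/315 = 16/49
take √, sign +1: I = 0.16119702

0.161197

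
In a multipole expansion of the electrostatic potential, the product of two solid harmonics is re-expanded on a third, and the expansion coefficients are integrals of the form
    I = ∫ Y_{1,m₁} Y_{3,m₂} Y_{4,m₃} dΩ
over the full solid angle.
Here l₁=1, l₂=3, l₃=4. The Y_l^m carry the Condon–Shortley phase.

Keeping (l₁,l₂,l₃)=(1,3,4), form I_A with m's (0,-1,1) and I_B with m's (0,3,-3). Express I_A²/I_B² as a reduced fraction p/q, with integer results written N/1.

Shared (l₁,l₂,l₃)=(1,3,4): N and (l;000)² cancel in I_A²/I_B².
A: Δ = 0!·2!·6!/9! = 1/252; Racah Σ t=0..0: t=0:+1/48 = 1/48; ⇒ 3j(1 3 4; 0 -1 1)² = 5/84, sgn -1
B: Δ = 0!·2!·6!/9! = 1/252; Racah Σ t=0..0: t=0:+1/720 = 1/720; ⇒ 3j(1 3 4; 0 3 -3)² = 1/36, sgn -1
I_A²/I_B² = (5/84)/(1/36) = 15/7

15/7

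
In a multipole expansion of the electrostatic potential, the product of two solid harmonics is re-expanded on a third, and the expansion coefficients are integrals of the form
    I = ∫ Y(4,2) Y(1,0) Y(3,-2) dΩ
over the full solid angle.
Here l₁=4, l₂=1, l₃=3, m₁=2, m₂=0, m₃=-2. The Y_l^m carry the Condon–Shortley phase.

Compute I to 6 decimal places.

m-sum 0 ✓  L=8 even ✓  3≤3≤5 ✓
Π(2lᵢ+1) = 9×3×7 = 189
triangle coeff Δ(4,1,3) = 1/252
Σ_t [1,1]: t=1:−1/36 = -1/36
(3j)²=4/63 [(4 1 3; 0 0 0)], sign=+1
Σ_t [1,1]: t=1:−1/120 = -1/120
(3j)²=1/21 [(4 1 3; 2 0 -2)], sign=+1
⇒ 4πI² = 4/7
I = (+1)√(4/7/(4π)) = 0.21324362

0.213244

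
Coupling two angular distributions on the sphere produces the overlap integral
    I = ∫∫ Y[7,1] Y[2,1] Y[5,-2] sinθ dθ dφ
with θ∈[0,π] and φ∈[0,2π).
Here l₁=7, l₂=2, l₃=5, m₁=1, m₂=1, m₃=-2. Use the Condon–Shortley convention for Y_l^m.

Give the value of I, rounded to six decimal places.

m-sum 0 ✓  L=14 even ✓  5≤5≤9 ✓
Π(2lᵢ+1) = 15×5×11 = 825
triangle coeff Δ(7,2,5) = 1/15015
Σ_t [2,2]: t=2:+1/57600 = 1/57600
(3j)²=21/715 [(7 2 5; 0 0 0)], sign=-1
Σ_t [3,3]: t=3:−1/181440 = -1/181440
(3j)²=32/3003 [(7 2 5; 1 1 -2)], sign=+1
⇒ 4πI² = 480/1859
I = (-1)√(480/1859/(4π)) = -0.14334284

-0.143343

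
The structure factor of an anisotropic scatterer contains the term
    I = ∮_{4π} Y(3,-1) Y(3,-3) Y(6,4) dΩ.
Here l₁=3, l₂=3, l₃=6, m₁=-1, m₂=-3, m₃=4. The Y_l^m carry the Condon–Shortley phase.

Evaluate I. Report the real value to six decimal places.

0.171787

m-sum 0 ✓  L=12 even ✓  0≤6≤6 ✓
Π(2lᵢ+1) = 7×7×13 = 637
triangle coeff Δ(3,3,6) = 1/12012
Σ_t [0,0]: t=0:+1/1296 = 1/1296
(3j)²=100/3003 [(3 3 6; 0 0 0)], sign=+1
Σ_t [0,0]: t=0:+1/34560 = 1/34560
(3j)²=5/286 [(3 3 6; -1 -3 4)], sign=+1
⇒ 4πI² = 1750/4719
I = (+1)√(1750/4719/(4π)) = 0.17178653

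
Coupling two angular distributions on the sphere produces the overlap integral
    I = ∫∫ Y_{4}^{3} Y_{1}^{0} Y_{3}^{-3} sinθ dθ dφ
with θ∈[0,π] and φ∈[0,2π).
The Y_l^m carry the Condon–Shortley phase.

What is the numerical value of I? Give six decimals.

-0.162868

Checks pass: Σm=0; 8 even; l₃=3∈[3,5].
(2·4+1)(2·1+1)(2·3+1) = 189
Δ: 2! 6! 0! / 9! → 1/252
sum: t=1:−1/36 = -1/36
3j²(4 1 3; 0 0 0) = Δ·Π!·Σ² = 4/63  (sign +1)
sum: t=1:−1/720 = -1/720
3j²(4 1 3; 3 0 -3) = Δ·Π!·Σ² = 1/36  (sign -1)
combine: 4πI² = 189·4/63·1/36 = 1/3
take √, sign -1: I = -0.16286750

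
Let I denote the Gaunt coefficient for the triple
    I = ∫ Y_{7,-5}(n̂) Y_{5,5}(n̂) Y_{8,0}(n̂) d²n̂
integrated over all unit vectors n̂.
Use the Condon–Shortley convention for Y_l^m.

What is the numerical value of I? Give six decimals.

m-sum 0 ✓  L=20 even ✓  2≤8≤12 ✓
Π(2lᵢ+1) = 15×11×17 = 2805
triangle coeff Δ(7,5,8) = 1/814773960
Σ_t [0,4]: t=0:+1/87091200 t=1:−1/4976640 t=2:+1/2073600 t=3:−1/4976640 t=4:+1/87091200 = 1/9676800
(3j)²=360/46189 [(7 5 8; 0 0 0)], sign=+1
Σ_t [4,4]: t=4:+1/1393459200 = 1/1393459200
(3j)²=15/4199 [(7 5 8; -5 5 0)], sign=+1
⇒ 4πI² = 81000/1037153
I = (+1)√(81000/1037153/(4π)) = 0.07883447

0.078834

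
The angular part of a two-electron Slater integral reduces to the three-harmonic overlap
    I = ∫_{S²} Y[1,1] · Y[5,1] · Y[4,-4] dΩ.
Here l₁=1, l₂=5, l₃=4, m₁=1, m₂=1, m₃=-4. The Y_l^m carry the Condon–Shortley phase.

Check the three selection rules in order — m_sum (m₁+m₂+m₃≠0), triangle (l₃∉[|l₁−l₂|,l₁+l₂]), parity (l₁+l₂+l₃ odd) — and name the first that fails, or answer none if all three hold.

m_sum

azimuthal sum: 1 + 1 − 4 = -2  ✗
4 ≤ 4 ≤ 6 (triangle on l)
L = 1 + 5 + 4 = 10 (even)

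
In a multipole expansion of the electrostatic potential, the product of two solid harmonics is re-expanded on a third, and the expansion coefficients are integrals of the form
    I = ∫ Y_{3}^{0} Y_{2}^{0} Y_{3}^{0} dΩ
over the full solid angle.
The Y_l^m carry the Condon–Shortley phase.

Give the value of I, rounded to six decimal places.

m-sum 0 ✓  L=8 even ✓  1≤3≤5 ✓
Π(2lᵢ+1) = 7×5×7 = 245
triangle coeff Δ(3,2,3) = 1/3780
Σ_t [0,2]: t=0:+1/24 t=1:−1/4 t=2:+1/24 = -1/6
(3j)²=4/105 [(3 2 3; 0 0 0)], sign=+1
(m-triple is (0,0,0) — same symbol as above.)
⇒ 4πI² = 16/45
I = (+1)√(16/45/(4π)) = 0.16820883

0.168209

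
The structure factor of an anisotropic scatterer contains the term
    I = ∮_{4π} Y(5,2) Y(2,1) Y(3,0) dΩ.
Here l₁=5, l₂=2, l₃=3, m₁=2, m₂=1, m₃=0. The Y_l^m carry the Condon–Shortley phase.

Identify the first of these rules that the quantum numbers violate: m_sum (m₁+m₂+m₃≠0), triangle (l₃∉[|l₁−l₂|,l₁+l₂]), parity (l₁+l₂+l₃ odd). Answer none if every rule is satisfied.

m_sum

azimuthal sum: 2 + 1 + 0 = 3  ✗
3 ≤ 3 ≤ 7 (triangle on l)
L = 5 + 2 + 3 = 10 (even)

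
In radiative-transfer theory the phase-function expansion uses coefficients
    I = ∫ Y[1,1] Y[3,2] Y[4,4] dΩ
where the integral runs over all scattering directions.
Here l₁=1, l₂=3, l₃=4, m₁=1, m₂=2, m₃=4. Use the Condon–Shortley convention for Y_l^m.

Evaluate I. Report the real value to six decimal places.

0.000000

Σmᵢ = 7 ≠ 0, so the φ-integral vanishes; I = 0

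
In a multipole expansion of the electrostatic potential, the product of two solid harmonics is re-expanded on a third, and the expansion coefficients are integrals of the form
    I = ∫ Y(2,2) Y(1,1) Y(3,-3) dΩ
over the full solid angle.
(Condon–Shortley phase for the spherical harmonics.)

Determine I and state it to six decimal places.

Rules hold: Σm=0, L=6 even, 1≤3≤3.
N = 5·3·7 = 105
Δ = 0!·4!·2!/7! = 1/105
Racah Σ t=0..0: t=0:+1/4 = 1/4
⇒ 3j(2 1 3; 0 0 0)² = 3/35, sgn -1
Racah Σ t=0..0: t=0:+1/48 = 1/48
⇒ 3j(2 1 3; 2 1 -3)² = 1/7, sgn +1
4πI² = N·(3j₀)²·(3jₘ)² = 9/7
I = -1·√(1.28571/4π) = -0.31986543

-0.319865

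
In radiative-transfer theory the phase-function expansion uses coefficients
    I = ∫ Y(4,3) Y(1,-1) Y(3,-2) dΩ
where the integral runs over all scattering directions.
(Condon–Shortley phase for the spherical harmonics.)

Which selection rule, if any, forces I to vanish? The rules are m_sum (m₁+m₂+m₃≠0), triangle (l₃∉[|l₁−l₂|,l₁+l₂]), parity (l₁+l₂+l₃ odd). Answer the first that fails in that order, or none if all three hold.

none

m₁+m₂+m₃ = 3 − 1 − 2 = 0  ✓
triangle: |4−1|=3 ≤ l₃=3 ≤ 4+1=5  ✓
parity: l₁+l₂+l₃ = 8 is even  ✓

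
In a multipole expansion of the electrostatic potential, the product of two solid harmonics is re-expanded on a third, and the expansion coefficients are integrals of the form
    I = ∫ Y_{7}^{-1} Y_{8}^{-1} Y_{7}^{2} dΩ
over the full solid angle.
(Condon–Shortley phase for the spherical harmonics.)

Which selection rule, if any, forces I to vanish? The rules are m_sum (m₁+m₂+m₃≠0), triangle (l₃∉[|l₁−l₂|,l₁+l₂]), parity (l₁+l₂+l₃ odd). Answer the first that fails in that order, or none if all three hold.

m₁+m₂+m₃ = -1 − 1 + 2 = 0  ✓
triangle: |7−8|=1 ≤ l₃=7 ≤ 7+8=15  ✓
parity: l₁+l₂+l₃ = 22 is even  ✓

none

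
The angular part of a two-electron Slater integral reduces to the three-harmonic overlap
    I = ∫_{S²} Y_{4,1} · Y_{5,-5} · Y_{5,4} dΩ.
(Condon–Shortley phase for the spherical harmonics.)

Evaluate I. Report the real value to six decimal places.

Rules hold: Σm=0, L=14 even, 1≤5≤9.
N = 9·11·11 = 1089
Δ = 4!·4!·6!/15! = 1/3153150
Racah Σ t=0..4: t=0:+1/69120 t=1:−1/1728 t=2:+1/576 t=3:−1/1728 t=4:+1/69120 = 7/11520
⇒ 3j(4 5 5; 0 0 0)² = 2/143, sgn -1
Racah Σ t=0..0: t=0:+1/103680 = 1/103680
⇒ 3j(4 5 5; 1 -5 4)² = 4/143, sgn -1
4πI² = N·(3j₀)²·(3jₘ)² = 72/169
I = +1·√(0.426036/4π) = 0.18412721

0.184127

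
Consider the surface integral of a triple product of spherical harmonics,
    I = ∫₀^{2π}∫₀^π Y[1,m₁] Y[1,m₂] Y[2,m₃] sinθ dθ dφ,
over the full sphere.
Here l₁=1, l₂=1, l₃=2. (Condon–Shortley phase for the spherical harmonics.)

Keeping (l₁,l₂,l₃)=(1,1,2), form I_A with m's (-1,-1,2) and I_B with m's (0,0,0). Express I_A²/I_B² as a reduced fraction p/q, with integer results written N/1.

l's match ⇒ only the (l;m) 3-j factors differ between A and B.
A: triangle coeff Δ(1,1,2) = 1/30; Σ_t [0,0]: t=0:+1/4 = 1/4; (3j)²=1/5 [(1 1 2; -1 -1 2)], sign=+1
B: triangle coeff Δ(1,1,2) = 1/30; Σ_t [0,0]: t=0:+1/1 = 1/1; (3j)²=2/15 [(1 1 2; 0 0 0)], sign=+1
I_A²/I_B² = (1/5)/(2/15) = 3/2

3/2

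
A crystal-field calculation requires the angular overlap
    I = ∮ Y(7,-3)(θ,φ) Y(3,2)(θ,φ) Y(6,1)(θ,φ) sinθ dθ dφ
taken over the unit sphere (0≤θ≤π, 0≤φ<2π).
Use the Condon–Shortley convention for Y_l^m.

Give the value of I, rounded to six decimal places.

0.023482

Rules hold: Σm=0, L=16 even, 4≤6≤10.
N = 15·7·13 = 1365
Δ = 4!·10!·2!/17! = 1/2042040
Racah Σ t=1..3: t=1:−1/207360 t=2:+1/57600 t=3:−1/207360 = 1/129600
⇒ 3j(7 3 6; 0 0 0)² = 168/12155, sgn +1
Racah Σ t=3..4: t=3:−1/362880 t=4:+1/414720 = -1/2903040
⇒ 3j(7 3 6; -3 2 1)² = 25/68068, sgn +1
4πI² = N·(3j₀)²·(3jₘ)² = 3150/454597
I = +1·√(0.00692921/4π) = 0.02348211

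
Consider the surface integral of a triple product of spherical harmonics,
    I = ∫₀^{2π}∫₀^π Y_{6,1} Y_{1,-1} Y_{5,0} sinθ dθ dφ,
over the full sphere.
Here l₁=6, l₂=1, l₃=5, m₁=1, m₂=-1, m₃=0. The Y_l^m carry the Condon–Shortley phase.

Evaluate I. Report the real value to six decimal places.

Checks pass: Σm=0; 12 even; l₃=5∈[5,7].
(2·6+1)(2·1+1)(2·5+1) = 429
Δ: 2! 10! 0! / 13! → 1/858
sum: t=1:−1/14400 = -1/14400
3j²(6 1 5; 0 0 0) = Δ·Π!·Σ² = 6/143  (sign +1)
sum: t=0:+1/28800 = 1/28800
3j²(6 1 5; 1 -1 0) = Δ·Π!·Σ² = 7/286  (sign -1)
combine: 4πI² = 429·6/143·7/286 = 63/143
take √, sign -1: I = -0.18723944

-0.187239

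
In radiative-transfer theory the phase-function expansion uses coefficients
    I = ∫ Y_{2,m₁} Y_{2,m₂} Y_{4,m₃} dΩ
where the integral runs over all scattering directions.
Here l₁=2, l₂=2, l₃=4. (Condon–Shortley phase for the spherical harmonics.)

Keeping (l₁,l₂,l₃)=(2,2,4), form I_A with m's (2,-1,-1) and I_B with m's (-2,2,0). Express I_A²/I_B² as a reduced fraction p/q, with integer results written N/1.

5/1

Same 2,2,4: normalisation and zero-m 3j drop out of the ratio.
A: Δ: 0! 4! 4! / 9! → 1/630; sum: t=0:+1/144 = 1/144; 3j²(2 2 4; 2 -1 -1) = Δ·Π!·Σ² = 1/126  (sign -1)
B: Δ: 0! 4! 4! / 9! → 1/630; sum: t=0:+1/576 = 1/576; 3j²(2 2 4; -2 2 0) = Δ·Π!·Σ² = 1/630  (sign +1)
I_A²/I_B² = (1/126)/(1/630) = 5/1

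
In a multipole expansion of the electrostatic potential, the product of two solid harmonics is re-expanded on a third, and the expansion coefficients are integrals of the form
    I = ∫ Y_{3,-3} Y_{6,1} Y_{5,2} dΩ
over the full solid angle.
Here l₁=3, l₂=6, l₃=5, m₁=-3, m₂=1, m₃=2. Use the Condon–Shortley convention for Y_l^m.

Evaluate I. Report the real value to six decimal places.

0.145631

Rules hold: Σm=0, L=14 even, 3≤5≤9.
N = 7·13·11 = 1001
Δ = 4!·2!·8!/15! = 1/675675
Racah Σ t=1..3: t=1:−1/8640 t=2:+1/2304 t=3:−1/8640 = 7/34560
⇒ 3j(3 6 5; 0 0 0)² = 7/429, sgn -1
Racah Σ t=4..4: t=4:+1/34560 = 1/34560
⇒ 3j(3 6 5; -3 1 2)² = 7/429, sgn -1
4πI² = N·(3j₀)²·(3jₘ)² = 343/1287
I = +1·√(0.266511/4π) = 0.14563067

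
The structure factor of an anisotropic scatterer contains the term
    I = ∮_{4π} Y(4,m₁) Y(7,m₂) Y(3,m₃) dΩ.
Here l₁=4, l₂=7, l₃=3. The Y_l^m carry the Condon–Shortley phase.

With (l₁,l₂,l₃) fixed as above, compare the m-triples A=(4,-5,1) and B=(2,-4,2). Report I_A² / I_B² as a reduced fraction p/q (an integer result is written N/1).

5/14

l's match ⇒ only the (l;m) 3-j factors differ between A and B.
A: triangle coeff Δ(4,7,3) = 1/45045; Σ_t [0,0]: t=0:+1/1935360 = 1/1935360; (3j)²=1/91 [(4 7 3; 4 -5 1)], sign=+1
B: triangle coeff Δ(4,7,3) = 1/45045; Σ_t [2,2]: t=2:+1/172800 = 1/172800; (3j)²=2/65 [(4 7 3; 2 -4 2)], sign=-1
I_A²/I_B² = (1/91)/(2/65) = 5/14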